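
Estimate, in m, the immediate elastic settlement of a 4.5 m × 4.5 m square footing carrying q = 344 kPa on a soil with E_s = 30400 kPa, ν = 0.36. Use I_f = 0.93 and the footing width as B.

S_e ≈ 0.0412 m

Immediate (elastic) settlement: S_e = q·B·(1−ν²)/E_s · I_f.
S_e = 344 × 4.5 × (1 − 0.36²) / 30400 × 0.93
    = 344 × 4.5 × 0.8704 / 30400 × 0.93
    = 0.04122 m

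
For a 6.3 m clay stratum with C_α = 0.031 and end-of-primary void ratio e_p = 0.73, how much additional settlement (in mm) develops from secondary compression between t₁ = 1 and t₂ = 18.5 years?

Secondary compression: S_s = C_α·H/(1+e_p)·log₁₀(t₂/t₁)
S_s = 0.031×6.3/(1+0.73)×log₁₀(18.5/1)
    = 0.1129 × 1.267 = 0.1431 m

S_s ≈ 143 mm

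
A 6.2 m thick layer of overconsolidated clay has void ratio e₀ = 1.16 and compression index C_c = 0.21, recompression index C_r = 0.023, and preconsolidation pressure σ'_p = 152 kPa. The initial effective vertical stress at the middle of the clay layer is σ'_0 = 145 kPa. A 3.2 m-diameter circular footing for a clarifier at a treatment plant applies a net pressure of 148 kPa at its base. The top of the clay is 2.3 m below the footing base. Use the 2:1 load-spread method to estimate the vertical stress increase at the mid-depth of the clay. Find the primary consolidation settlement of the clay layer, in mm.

S_c ≈ 23.6 mm

Mid-depth of clay below the footing base: z = 2.3 + 6.2/2 = 5.4 m.
Stress increase at mid-clay by the 2:1 spreading method:
Δσ ≈ qD²/(D+z)² = 148×3.2²/(3.2+5.4)² = 20.491 kPa
Final effective stress: σ'_f = 145 + 20.491 = 165.49 kPa.
σ'_f = 165.49 > σ'_p = 152 kPa, so the stress path crosses the preconsolidation pressure — recompression up to σ'_p, then virgin compression beyond:
S_c = H/(1+e₀)·[C_r·log₁₀(σ'_p/σ'_0) + C_c·log₁₀(σ'_f/σ'_p)]
    = 6.2/2.16 × [0.023×log₁₀(152/145) + 0.21×log₁₀(165.49/152)]
    = 2.8704 × [0.00047094 + 0.0077549] = 0.02361 m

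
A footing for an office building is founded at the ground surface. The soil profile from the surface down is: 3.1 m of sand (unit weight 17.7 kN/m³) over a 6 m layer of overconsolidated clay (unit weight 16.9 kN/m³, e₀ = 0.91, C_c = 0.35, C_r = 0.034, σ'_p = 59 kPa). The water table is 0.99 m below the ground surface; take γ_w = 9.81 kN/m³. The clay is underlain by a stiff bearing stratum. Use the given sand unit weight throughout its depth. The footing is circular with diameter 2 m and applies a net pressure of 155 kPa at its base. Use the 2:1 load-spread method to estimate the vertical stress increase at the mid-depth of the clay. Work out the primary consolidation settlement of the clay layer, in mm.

S_c ≈ 48.3 mm

Mid-depth of clay below the ground surface: z = 3.1 + 6/2 = 6.1 m.
Total vertical stress at mid-clay: σ_v = 17.7×3.1 + 16.9×3 = 105.57 kPa.
Pore pressure: u = 9.81×(6.1 − 0.99) = 50.129 kPa.
Initial effective stress: σ'_0 = σ_v − u = 105.57 − 50.129 = 55.441 kPa.
Stress increase at mid-clay by the 2:1 spreading method:
Δσ ≈ qD²/(D+z)² = 155×2²/(2+6.1)² = 9.4498 kPa
Final effective stress: σ'_f = 55.441 + 9.4498 = 64.891 kPa.
σ'_f = 64.891 > σ'_p = 59 kPa, so the stress path crosses the preconsolidation pressure — recompression up to σ'_p, then virgin compression beyond:
S_c = H/(1+e₀)·[C_r·log₁₀(σ'_p/σ'_0) + C_c·log₁₀(σ'_f/σ'_p)]
    = 6/1.91 × [0.034×log₁₀(59/55.441) + 0.35×log₁₀(64.891/59)]
    = 3.1414 × [0.00091871 + 0.014466] = 0.04833 m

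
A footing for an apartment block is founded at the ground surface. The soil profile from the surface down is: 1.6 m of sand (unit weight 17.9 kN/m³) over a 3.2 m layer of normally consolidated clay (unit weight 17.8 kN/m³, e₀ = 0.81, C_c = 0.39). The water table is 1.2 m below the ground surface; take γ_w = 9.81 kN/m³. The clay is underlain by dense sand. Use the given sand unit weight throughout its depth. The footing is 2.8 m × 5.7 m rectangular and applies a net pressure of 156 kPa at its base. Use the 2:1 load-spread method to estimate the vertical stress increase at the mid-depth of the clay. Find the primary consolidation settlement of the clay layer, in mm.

S_c ≈ 242 mm

Mid-depth of clay below the ground surface: z = 1.6 + 3.2/2 = 3.2 m.
Total vertical stress at mid-clay: σ_v = 17.9×1.6 + 17.8×1.6 = 57.12 kPa.
Pore pressure: u = 9.81×(3.2 − 1.2) = 19.62 kPa.
Initial effective stress: σ'_0 = σ_v − u = 57.12 − 19.62 = 37.5 kPa.
Stress increase at mid-clay by the 2:1 spreading method:
Δσ = qBL/((B+z)(L+z)) = 156×2.8×5.7/((2.8+3.2)(5.7+3.2)) = 46.625 kPa
Final effective stress: σ'_f = σ'_0 + Δσ = 37.5 + 46.625 = 84.125 kPa.
Normally consolidated clay, so the full stress increment lies on the virgin compression line:
S_c = C_c·H/(1+e₀)·log₁₀(σ'_f/σ'_0) = 0.39×3.2/(1+0.81)×log₁₀(84.125/37.5)
    = 0.6895 × 0.35089 = 0.2419 m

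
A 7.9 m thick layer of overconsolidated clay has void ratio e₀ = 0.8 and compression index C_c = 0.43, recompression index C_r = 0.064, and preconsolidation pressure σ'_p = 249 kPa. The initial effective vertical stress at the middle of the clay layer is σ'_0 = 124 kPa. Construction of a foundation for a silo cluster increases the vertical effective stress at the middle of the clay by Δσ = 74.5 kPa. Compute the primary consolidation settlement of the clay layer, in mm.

S_c ≈ 57.4 mm

Final effective stress: σ'_f = 124 + 74.5 = 198.5 kPa.
σ'_f = 198.5 ≤ σ'_p = 249 kPa, so the clay remains overconsolidated and only the recompression index applies:
S_c = C_r·H/(1+e₀)·log₁₀(σ'_f/σ'_0) = 0.064×7.9/1.8×log₁₀(198.5/124)
    = 0.28089 × 0.20434 = 0.0574 m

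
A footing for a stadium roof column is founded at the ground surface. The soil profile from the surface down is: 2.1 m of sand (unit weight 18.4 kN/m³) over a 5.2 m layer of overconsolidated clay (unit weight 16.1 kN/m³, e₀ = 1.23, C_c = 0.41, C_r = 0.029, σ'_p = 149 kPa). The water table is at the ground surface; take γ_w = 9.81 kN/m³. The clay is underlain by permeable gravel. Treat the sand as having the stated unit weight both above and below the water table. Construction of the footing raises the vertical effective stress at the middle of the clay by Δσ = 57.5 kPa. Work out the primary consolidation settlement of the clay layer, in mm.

Mid-depth of clay below the ground surface: z = 2.1 + 5.2/2 = 4.7 m.
Total vertical stress at mid-clay: σ_v = 18.4×2.1 + 16.1×2.6 = 80.5 kPa.
Pore pressure: u = 9.81×(4.7 − 0) = 46.107 kPa.
Initial effective stress: σ'_0 = σ_v − u = 80.5 − 46.107 = 34.393 kPa.
Final effective stress: σ'_f = 34.393 + 57.5 = 91.893 kPa.
σ'_f = 91.893 ≤ σ'_p = 149 kPa, so the clay remains overconsolidated and only the recompression index applies:
S_c = C_r·H/(1+e₀)·log₁₀(σ'_f/σ'_0) = 0.029×5.2/2.23×log₁₀(91.893/34.393)
    = 0.067622 × 0.42681 = 0.02886 m

S_c ≈ 28.9 mm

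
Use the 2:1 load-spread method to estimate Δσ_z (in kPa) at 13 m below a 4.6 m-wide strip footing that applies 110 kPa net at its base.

Δσ_z ≈ 28.8 kPa

By the 2:1 method the load spreads at 1 horizontal : 2 vertical, so at depth z the loaded area has grown by z in each plan dimension:
Δσ = qB/(B+z) = 110×4.6/(4.6+13) = 28.75 kPa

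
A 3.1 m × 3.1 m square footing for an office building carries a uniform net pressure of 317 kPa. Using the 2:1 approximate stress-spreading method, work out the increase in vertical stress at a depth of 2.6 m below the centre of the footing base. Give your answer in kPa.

By the 2:1 method the load spreads at 1 horizontal : 2 vertical, so at depth z the loaded area has grown by z in each plan dimension:
Δσ = qBL/((B+z)(L+z)) = 317×3.1×3.1/((3.1+2.6)(3.1+2.6)) = 93.763 kPa

Δσ_z ≈ 93.8 kPa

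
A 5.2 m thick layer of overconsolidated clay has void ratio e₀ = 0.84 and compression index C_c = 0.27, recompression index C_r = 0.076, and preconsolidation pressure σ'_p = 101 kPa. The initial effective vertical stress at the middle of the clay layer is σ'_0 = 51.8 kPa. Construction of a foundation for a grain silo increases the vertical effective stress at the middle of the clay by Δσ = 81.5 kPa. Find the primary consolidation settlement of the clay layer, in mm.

Final effective stress: σ'_f = 51.8 + 81.5 = 133.3 kPa.
σ'_f = 133.3 > σ'_p = 101 kPa, so the stress path crosses the preconsolidation pressure — recompression up to σ'_p, then virgin compression beyond:
S_c = H/(1+e₀)·[C_r·log₁₀(σ'_p/σ'_0) + C_c·log₁₀(σ'_f/σ'_p)]
    = 5.2/1.84 × [0.076×log₁₀(101/51.8) + 0.27×log₁₀(133.3/101)]
    = 2.8261 × [0.022039 + 0.032537] = 0.1542 m

S_c ≈ 154 mm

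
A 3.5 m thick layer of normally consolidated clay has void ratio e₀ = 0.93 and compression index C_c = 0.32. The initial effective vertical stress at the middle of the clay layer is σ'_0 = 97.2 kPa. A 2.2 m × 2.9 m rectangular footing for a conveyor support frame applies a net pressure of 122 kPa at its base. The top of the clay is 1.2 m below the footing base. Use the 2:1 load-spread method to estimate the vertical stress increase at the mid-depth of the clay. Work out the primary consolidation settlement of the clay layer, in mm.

Mid-depth of clay below the footing base: z = 1.2 + 3.5/2 = 2.95 m.
Stress increase at mid-clay by the 2:1 spreading method:
Δσ = qBL/((B+z)(L+z)) = 122×2.2×2.9/((2.2+2.95)(2.9+2.95)) = 25.836 kPa
Final effective stress: σ'_f = σ'_0 + Δσ = 97.2 + 25.836 = 123.04 kPa.
Normally consolidated clay, so the full stress increment lies on the virgin compression line:
S_c = C_c·H/(1+e₀)·log₁₀(σ'_f/σ'_0) = 0.32×3.5/(1+0.93)×log₁₀(123.04/97.2)
    = 0.58031 × 0.10238 = 0.05941 m

S_c ≈ 59.4 mm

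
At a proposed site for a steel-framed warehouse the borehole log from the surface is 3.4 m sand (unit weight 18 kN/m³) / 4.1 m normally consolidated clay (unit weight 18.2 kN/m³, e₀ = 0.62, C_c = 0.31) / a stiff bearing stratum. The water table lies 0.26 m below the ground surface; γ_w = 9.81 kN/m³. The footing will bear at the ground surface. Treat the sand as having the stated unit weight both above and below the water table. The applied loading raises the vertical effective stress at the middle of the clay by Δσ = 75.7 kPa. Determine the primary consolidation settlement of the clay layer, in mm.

S_c ≈ 324 mm

Mid-depth of clay below the ground surface: z = 3.4 + 4.1/2 = 5.45 m.
Total vertical stress at mid-clay: σ_v = 18×3.4 + 18.2×2.05 = 98.51 kPa.
Pore pressure: u = 9.81×(5.45 − 0.26) = 50.914 kPa.
Initial effective stress: σ'_0 = σ_v − u = 98.51 − 50.914 = 47.596 kPa.
Final effective stress: σ'_f = σ'_0 + Δσ = 47.596 + 75.7 = 123.3 kPa.
Normally consolidated clay, so the full stress increment lies on the virgin compression line:
S_c = C_c·H/(1+e₀)·log₁₀(σ'_f/σ'_0) = 0.31×4.1/(1+0.62)×log₁₀(123.3/47.596)
    = 0.78457 × 0.41339 = 0.3243 m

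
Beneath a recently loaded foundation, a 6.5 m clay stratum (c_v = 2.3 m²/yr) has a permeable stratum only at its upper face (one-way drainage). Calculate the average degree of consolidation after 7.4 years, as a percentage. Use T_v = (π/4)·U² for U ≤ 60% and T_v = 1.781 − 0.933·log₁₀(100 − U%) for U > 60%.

Drainage path length: H_d = H = 6.5 m (single drainage).
T_v = c_v·t/H_d² = 2.3×7.4/6.5² = 0.40284.
T_v = 0.40284 corresponds to the U > 60% branch:
U = 1 − 10^((1.781 − T_v)/0.933)/100 = 0.7

U ≈ 70 %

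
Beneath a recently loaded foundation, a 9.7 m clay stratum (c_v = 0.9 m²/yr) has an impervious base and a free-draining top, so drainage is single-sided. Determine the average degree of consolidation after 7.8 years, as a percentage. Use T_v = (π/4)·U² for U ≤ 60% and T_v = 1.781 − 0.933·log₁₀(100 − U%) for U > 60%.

Drainage path length: H_d = H = 9.7 m (single drainage).
T_v = c_v·t/H_d² = 0.9×7.8/9.7² = 0.074609.
T_v = 0.074609 corresponds to the U ≤ 60% branch:
U = √(4T_v/π) = 0.3082

U ≈ 30.8 %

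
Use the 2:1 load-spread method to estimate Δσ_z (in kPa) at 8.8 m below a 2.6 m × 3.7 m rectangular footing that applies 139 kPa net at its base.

Δσ_z ≈ 9.38 kPa

By the 2:1 method the load spreads at 1 horizontal : 2 vertical, so at depth z the loaded area has grown by z in each plan dimension:
Δσ = qBL/((B+z)(L+z)) = 139×2.6×3.7/((2.6+8.8)(3.7+8.8)) = 9.3837 kPa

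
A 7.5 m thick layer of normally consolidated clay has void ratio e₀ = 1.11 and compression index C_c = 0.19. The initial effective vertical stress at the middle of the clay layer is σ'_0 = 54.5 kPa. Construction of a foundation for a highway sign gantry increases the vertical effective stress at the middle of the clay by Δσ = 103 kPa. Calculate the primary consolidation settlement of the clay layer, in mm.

S_c ≈ 311 mm

Final effective stress: σ'_f = σ'_0 + Δσ = 54.5 + 103 = 157.5 kPa.
Normally consolidated clay, so the full stress increment lies on the virgin compression line:
S_c = C_c·H/(1+e₀)·log₁₀(σ'_f/σ'_0) = 0.19×7.5/(1+1.11)×log₁₀(157.5/54.5)
    = 0.67536 × 0.46088 = 0.3113 m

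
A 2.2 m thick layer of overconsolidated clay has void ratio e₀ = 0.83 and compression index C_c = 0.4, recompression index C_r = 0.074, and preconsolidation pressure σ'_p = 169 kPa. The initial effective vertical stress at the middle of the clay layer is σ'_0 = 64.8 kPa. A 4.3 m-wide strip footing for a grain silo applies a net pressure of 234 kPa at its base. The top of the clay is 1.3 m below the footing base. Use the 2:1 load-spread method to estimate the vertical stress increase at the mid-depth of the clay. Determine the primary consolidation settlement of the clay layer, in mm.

S_c ≈ 87.3 mm

Mid-depth of clay below the footing base: z = 1.3 + 2.2/2 = 2.4 m.
Stress increase at mid-clay by the 2:1 spreading method:
Δσ = qB/(B+z) = 234×4.3/(4.3+2.4) = 150.18 kPa
Final effective stress: σ'_f = 64.8 + 150.18 = 214.98 kPa.
σ'_f = 214.98 > σ'_p = 169 kPa, so the stress path crosses the preconsolidation pressure — recompression up to σ'_p, then virgin compression beyond:
S_c = H/(1+e₀)·[C_r·log₁₀(σ'_p/σ'_0) + C_c·log₁₀(σ'_f/σ'_p)]
    = 2.2/1.83 × [0.074×log₁₀(169/64.8) + 0.4×log₁₀(214.98/169)]
    = 1.2022 × [0.030807 + 0.041805] = 0.08729 m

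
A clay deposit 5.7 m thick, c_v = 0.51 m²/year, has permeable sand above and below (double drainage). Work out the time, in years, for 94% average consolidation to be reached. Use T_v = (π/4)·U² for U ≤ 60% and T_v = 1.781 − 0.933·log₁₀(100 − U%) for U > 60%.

Drainage path length: H_d = H/2 = 2.85 m (double drainage).
U > 60%: T_v = 1.781 − 0.933·log₁₀(100 − 94) = 1.055.
t = T_v·H_d²/c_v = 1.055×2.85²/0.51 = 16.8 years.

t ≈ 16.8 years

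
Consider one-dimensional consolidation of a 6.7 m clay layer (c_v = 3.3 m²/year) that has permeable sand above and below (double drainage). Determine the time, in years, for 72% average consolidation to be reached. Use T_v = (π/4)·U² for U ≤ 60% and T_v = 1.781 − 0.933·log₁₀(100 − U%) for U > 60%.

Drainage path length: H_d = H/2 = 3.35 m (double drainage).
U > 60%: T_v = 1.781 − 0.933·log₁₀(100 − 72) = 0.4308.
t = T_v·H_d²/c_v = 0.4308×3.35²/3.3 = 1.465 years.

t ≈ 1.47 years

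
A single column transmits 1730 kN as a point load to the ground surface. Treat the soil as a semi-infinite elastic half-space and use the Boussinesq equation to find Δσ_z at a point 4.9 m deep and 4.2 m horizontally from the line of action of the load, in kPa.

Boussinesq vertical stress below a point load on an elastic half-space:
Δσ_z = 3P/(2πz²) · [1 + (r/z)²]^(−5/2)
r/z = 4.2/4.9 = 0.85714; [1+(r/z)²]^(−5/2) = 0.25231.
Δσ_z = 3×1730/(2π×4.9²) × 0.25231 = 34.403 × 0.25231 = 8.68 kPa

Δσ_z ≈ 8.68 kPa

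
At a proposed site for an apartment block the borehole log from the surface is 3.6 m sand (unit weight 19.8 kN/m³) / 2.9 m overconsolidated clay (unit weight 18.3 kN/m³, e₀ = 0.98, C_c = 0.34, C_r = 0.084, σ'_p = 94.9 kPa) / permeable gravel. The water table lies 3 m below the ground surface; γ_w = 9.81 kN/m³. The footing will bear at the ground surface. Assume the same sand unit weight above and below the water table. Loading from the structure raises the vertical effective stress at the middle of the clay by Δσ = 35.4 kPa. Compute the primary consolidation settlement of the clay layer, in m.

S_c ≈ 0.0486 m

Mid-depth of clay below the ground surface: z = 3.6 + 2.9/2 = 5.05 m.
Total vertical stress at mid-clay: σ_v = 19.8×3.6 + 18.3×1.45 = 97.815 kPa.
Pore pressure: u = 9.81×(5.05 − 3) = 20.11 kPa.
Initial effective stress: σ'_0 = σ_v − u = 97.815 − 20.11 = 77.705 kPa.
Final effective stress: σ'_f = 77.705 + 35.4 = 113.1 kPa.
σ'_f = 113.1 > σ'_p = 94.9 kPa, so the stress path crosses the preconsolidation pressure — recompression up to σ'_p, then virgin compression beyond:
S_c = H/(1+e₀)·[C_r·log₁₀(σ'_p/σ'_0) + C_c·log₁₀(σ'_f/σ'_p)]
    = 2.9/1.98 × [0.084×log₁₀(94.9/77.705) + 0.34×log₁₀(113.1/94.9)]
    = 1.4646 × [0.0072926 + 0.025907] = 0.04862 m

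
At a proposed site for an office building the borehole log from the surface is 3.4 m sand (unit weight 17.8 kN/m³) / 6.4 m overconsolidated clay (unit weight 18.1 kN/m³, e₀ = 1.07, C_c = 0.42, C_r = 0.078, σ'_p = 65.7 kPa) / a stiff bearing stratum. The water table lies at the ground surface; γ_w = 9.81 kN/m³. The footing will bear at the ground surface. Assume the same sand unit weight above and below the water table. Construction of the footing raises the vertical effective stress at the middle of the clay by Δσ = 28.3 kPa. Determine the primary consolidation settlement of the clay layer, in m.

S_c ≈ 0.146 m

Mid-depth of clay below the ground surface: z = 3.4 + 6.4/2 = 6.6 m.
Total vertical stress at mid-clay: σ_v = 17.8×3.4 + 18.1×3.2 = 118.44 kPa.
Pore pressure: u = 9.81×(6.6 − 0) = 64.746 kPa.
Initial effective stress: σ'_0 = σ_v − u = 118.44 − 64.746 = 53.694 kPa.
Final effective stress: σ'_f = 53.694 + 28.3 = 81.994 kPa.
σ'_f = 81.994 > σ'_p = 65.7 kPa, so the stress path crosses the preconsolidation pressure — recompression up to σ'_p, then virgin compression beyond:
S_c = H/(1+e₀)·[C_r·log₁₀(σ'_p/σ'_0) + C_c·log₁₀(σ'_f/σ'_p)]
    = 6.4/2.07 × [0.078×log₁₀(65.7/53.694) + 0.42×log₁₀(81.994/65.7)]
    = 3.0918 × [0.0068359 + 0.040411] = 0.1461 m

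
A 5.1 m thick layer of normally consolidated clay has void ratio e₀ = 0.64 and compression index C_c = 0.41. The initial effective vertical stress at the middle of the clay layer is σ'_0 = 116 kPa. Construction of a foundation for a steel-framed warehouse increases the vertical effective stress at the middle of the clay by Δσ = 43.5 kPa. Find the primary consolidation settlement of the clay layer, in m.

S_c ≈ 0.176 m

Final effective stress: σ'_f = σ'_0 + Δσ = 116 + 43.5 = 159.5 kPa.
Normally consolidated clay, so the full stress increment lies on the virgin compression line:
S_c = C_c·H/(1+e₀)·log₁₀(σ'_f/σ'_0) = 0.41×5.1/(1+0.64)×log₁₀(159.5/116)
    = 1.275 × 0.1383 = 0.1763 m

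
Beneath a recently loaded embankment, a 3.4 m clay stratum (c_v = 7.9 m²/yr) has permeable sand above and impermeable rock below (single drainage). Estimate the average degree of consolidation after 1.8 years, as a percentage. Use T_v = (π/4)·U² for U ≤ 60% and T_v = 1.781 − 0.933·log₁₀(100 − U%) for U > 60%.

U ≈ 96.1 %

Drainage path length: H_d = H = 3.4 m (single drainage).
T_v = c_v·t/H_d² = 7.9×1.8/3.4² = 1.2301.
T_v = 1.2301 corresponds to the U > 60% branch:
U = 1 − 10^((1.781 − T_v)/0.933)/100 = 0.9611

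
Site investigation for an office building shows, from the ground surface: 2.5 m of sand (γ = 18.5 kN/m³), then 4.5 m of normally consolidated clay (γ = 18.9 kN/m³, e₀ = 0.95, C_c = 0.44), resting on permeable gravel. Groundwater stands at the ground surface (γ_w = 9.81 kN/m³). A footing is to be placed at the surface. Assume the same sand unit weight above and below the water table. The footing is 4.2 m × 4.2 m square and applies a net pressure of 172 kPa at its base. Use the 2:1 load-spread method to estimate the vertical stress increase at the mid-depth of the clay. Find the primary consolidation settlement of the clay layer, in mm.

S_c ≈ 283 mm

Mid-depth of clay below the ground surface: z = 2.5 + 4.5/2 = 4.75 m.
Total vertical stress at mid-clay: σ_v = 18.5×2.5 + 18.9×2.25 = 88.775 kPa.
Pore pressure: u = 9.81×(4.75 − 0) = 46.598 kPa.
Initial effective stress: σ'_0 = σ_v − u = 88.775 − 46.598 = 42.177 kPa.
Stress increase at mid-clay by the 2:1 spreading method:
Δσ = qBL/((B+z)(L+z)) = 172×4.2×4.2/((4.2+4.75)(4.2+4.75)) = 37.877 kPa
Final effective stress: σ'_f = σ'_0 + Δσ = 42.177 + 37.877 = 80.054 kPa.
Normally consolidated clay, so the full stress increment lies on the virgin compression line:
S_c = C_c·H/(1+e₀)·log₁₀(σ'_f/σ'_0) = 0.44×4.5/(1+0.95)×log₁₀(80.054/42.177)
    = 1.0154 × 0.27831 = 0.2826 m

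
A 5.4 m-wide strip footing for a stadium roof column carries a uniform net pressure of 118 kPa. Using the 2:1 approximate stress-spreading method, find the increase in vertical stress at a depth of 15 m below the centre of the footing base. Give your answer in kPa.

Δσ_z ≈ 31.2 kPa

By the 2:1 method the load spreads at 1 horizontal : 2 vertical, so at depth z the loaded area has grown by z in each plan dimension:
Δσ = qB/(B+z) = 118×5.4/(5.4+15) = 31.235 kPa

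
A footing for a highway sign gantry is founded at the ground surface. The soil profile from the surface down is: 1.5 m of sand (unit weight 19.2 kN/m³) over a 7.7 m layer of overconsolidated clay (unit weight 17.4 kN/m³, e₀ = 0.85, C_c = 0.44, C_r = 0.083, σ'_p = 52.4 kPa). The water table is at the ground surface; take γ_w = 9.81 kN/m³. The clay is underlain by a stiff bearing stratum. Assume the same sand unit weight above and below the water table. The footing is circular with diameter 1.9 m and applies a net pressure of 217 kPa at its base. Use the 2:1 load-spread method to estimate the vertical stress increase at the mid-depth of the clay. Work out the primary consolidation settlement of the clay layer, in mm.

Mid-depth of clay below the ground surface: z = 1.5 + 7.7/2 = 5.35 m.
Total vertical stress at mid-clay: σ_v = 19.2×1.5 + 17.4×3.85 = 95.79 kPa.
Pore pressure: u = 9.81×(5.35 − 0) = 52.483 kPa.
Initial effective stress: σ'_0 = σ_v − u = 95.79 − 52.483 = 43.307 kPa.
Stress increase at mid-clay by the 2:1 spreading method:
Δσ ≈ qD²/(D+z)² = 217×1.9²/(1.9+5.35)² = 14.904 kPa
Final effective stress: σ'_f = 43.307 + 14.904 = 58.211 kPa.
σ'_f = 58.211 > σ'_p = 52.4 kPa, so the stress path crosses the preconsolidation pressure — recompression up to σ'_p, then virgin compression beyond:
S_c = H/(1+e₀)·[C_r·log₁₀(σ'_p/σ'_0) + C_c·log₁₀(σ'_f/σ'_p)]
    = 7.7/1.85 × [0.083×log₁₀(52.4/43.307) + 0.44×log₁₀(58.211/52.4)]
    = 4.1622 × [0.0068702 + 0.020096] = 0.1122 m

S_c ≈ 112 mm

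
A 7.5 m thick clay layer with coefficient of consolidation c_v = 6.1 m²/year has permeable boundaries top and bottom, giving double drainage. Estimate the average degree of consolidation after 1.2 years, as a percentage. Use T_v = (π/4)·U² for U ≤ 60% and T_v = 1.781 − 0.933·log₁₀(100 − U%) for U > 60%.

U ≈ 77.6 %

Drainage path length: H_d = H/2 = 3.75 m (double drainage).
T_v = c_v·t/H_d² = 6.1×1.2/3.75² = 0.52053.
T_v = 0.52053 corresponds to the U > 60% branch:
U = 1 − 10^((1.781 − T_v)/0.933)/100 = 0.7756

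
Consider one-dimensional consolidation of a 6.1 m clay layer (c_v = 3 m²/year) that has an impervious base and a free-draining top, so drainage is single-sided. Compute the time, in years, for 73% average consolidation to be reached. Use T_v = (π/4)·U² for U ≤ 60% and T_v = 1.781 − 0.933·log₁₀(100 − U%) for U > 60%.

Drainage path length: H_d = H = 6.1 m (single drainage).
U > 60%: T_v = 1.781 − 0.933·log₁₀(100 − 73) = 0.44554.
t = T_v·H_d²/c_v = 0.44554×6.1²/3 = 5.526 years.

t ≈ 5.53 years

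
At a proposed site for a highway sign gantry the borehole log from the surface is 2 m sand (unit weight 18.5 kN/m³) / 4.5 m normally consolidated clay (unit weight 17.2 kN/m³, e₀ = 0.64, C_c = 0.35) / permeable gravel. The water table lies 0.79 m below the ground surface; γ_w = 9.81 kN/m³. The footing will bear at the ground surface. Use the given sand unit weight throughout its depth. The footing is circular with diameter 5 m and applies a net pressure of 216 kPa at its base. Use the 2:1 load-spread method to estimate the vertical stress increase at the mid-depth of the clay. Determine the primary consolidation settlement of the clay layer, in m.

S_c ≈ 0.384 m

Mid-depth of clay below the ground surface: z = 2 + 4.5/2 = 4.25 m.
Total vertical stress at mid-clay: σ_v = 18.5×2 + 17.2×2.25 = 75.7 kPa.
Pore pressure: u = 9.81×(4.25 − 0.79) = 33.943 kPa.
Initial effective stress: σ'_0 = σ_v − u = 75.7 − 33.943 = 41.757 kPa.
Stress increase at mid-clay by the 2:1 spreading method:
Δσ ≈ qD²/(D+z)² = 216×5²/(5+4.25)² = 63.112 kPa
Final effective stress: σ'_f = σ'_0 + Δσ = 41.757 + 63.112 = 104.87 kPa.
Normally consolidated clay, so the full stress increment lies on the virgin compression line:
S_c = C_c·H/(1+e₀)·log₁₀(σ'_f/σ'_0) = 0.35×4.5/(1+0.64)×log₁₀(104.87/41.757)
    = 0.96037 × 0.39992 = 0.3841 m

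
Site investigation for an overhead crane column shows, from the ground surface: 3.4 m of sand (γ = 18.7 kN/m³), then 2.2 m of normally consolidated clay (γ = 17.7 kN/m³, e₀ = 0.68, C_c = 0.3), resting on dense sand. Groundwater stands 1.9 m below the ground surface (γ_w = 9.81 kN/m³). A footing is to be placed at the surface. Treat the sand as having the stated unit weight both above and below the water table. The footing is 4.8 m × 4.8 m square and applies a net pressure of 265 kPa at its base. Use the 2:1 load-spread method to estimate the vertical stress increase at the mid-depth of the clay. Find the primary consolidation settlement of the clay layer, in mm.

Mid-depth of clay below the ground surface: z = 3.4 + 2.2/2 = 4.5 m.
Total vertical stress at mid-clay: σ_v = 18.7×3.4 + 17.7×1.1 = 83.05 kPa.
Pore pressure: u = 9.81×(4.5 − 1.9) = 25.506 kPa.
Initial effective stress: σ'_0 = σ_v − u = 83.05 − 25.506 = 57.544 kPa.
Stress increase at mid-clay by the 2:1 spreading method:
Δσ = qBL/((B+z)(L+z)) = 265×4.8×4.8/((4.8+4.5)(4.8+4.5)) = 70.593 kPa
Final effective stress: σ'_f = σ'_0 + Δσ = 57.544 + 70.593 = 128.14 kPa.
Normally consolidated clay, so the full stress increment lies on the virgin compression line:
S_c = C_c·H/(1+e₀)·log₁₀(σ'_f/σ'_0) = 0.3×2.2/(1+0.68)×log₁₀(128.14/57.544)
    = 0.39286 × 0.34768 = 0.1366 m

S_c ≈ 137 mm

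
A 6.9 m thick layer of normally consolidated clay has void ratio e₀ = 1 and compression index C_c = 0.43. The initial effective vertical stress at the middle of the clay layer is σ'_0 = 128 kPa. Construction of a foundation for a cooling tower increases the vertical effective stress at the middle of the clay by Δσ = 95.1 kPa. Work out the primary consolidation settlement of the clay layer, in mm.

Final effective stress: σ'_f = σ'_0 + Δσ = 128 + 95.1 = 223.1 kPa.
Normally consolidated clay, so the full stress increment lies on the virgin compression line:
S_c = C_c·H/(1+e₀)·log₁₀(σ'_f/σ'_0) = 0.43×6.9/(1+1)×log₁₀(223.1/128)
    = 1.4835 × 0.24129 = 0.358 m

S_c ≈ 358 mm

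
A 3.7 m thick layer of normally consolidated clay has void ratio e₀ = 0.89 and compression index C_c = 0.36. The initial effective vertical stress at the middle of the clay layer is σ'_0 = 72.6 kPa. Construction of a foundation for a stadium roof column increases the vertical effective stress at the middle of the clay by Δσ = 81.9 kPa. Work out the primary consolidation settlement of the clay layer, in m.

S_c ≈ 0.231 m

Final effective stress: σ'_f = σ'_0 + Δσ = 72.6 + 81.9 = 154.5 kPa.
Normally consolidated clay, so the full stress increment lies on the virgin compression line:
S_c = C_c·H/(1+e₀)·log₁₀(σ'_f/σ'_0) = 0.36×3.7/(1+0.89)×log₁₀(154.5/72.6)
    = 0.70476 × 0.32799 = 0.2312 m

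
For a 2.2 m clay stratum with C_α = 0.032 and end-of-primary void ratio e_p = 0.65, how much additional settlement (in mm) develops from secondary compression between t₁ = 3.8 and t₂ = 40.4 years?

Secondary compression: S_s = C_α·H/(1+e_p)·log₁₀(t₂/t₁)
S_s = 0.032×2.2/(1+0.65)×log₁₀(40.4/3.8)
    = 0.04267 × 1.027 = 0.0438 m

S_s ≈ 43.8 mm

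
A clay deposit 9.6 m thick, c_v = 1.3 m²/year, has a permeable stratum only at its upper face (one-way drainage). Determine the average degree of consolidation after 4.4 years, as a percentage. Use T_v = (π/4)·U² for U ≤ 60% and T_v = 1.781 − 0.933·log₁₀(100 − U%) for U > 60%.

U ≈ 28.1 %

Drainage path length: H_d = H = 9.6 m (single drainage).
T_v = c_v·t/H_d² = 1.3×4.4/9.6² = 0.062066.
T_v = 0.062066 corresponds to the U ≤ 60% branch:
U = √(4T_v/π) = 0.2811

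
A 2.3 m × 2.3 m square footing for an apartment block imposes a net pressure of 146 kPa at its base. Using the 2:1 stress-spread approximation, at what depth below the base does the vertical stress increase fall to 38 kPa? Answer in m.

z ≈ 2.21 m

2:1 spreading — at depth z the loaded area has grown by z in each plan dimension:
qB²/(B+z)² = Δσ_z ⇒ z = B(√(q/Δσ_z) − 1) = 2.3×(√(146/38) − 1) = 2.208 m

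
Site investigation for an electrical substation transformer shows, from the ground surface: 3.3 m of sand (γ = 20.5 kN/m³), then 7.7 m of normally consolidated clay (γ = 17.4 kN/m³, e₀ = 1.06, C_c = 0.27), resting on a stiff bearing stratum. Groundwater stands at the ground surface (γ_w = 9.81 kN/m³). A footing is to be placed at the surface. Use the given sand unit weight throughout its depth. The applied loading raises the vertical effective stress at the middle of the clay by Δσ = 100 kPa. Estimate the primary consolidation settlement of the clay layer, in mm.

S_c ≈ 410 mm

Mid-depth of clay below the ground surface: z = 3.3 + 7.7/2 = 7.15 m.
Total vertical stress at mid-clay: σ_v = 20.5×3.3 + 17.4×3.85 = 134.64 kPa.
Pore pressure: u = 9.81×(7.15 − 0) = 70.142 kPa.
Initial effective stress: σ'_0 = σ_v − u = 134.64 − 70.142 = 64.498 kPa.
Final effective stress: σ'_f = σ'_0 + Δσ = 64.498 + 100 = 164.5 kPa.
Normally consolidated clay, so the full stress increment lies on the virgin compression line:
S_c = C_c·H/(1+e₀)·log₁₀(σ'_f/σ'_0) = 0.27×7.7/(1+1.06)×log₁₀(164.5/64.498)
    = 1.0092 × 0.40662 = 0.4104 m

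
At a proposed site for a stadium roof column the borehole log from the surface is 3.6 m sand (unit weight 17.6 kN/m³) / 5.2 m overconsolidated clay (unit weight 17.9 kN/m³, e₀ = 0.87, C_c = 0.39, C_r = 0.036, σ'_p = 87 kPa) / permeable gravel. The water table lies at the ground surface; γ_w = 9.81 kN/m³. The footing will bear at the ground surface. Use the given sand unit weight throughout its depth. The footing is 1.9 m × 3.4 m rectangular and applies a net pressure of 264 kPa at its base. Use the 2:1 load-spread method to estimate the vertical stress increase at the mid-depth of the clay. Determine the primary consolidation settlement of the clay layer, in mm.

Mid-depth of clay below the ground surface: z = 3.6 + 5.2/2 = 6.2 m.
Total vertical stress at mid-clay: σ_v = 17.6×3.6 + 17.9×2.6 = 109.9 kPa.
Pore pressure: u = 9.81×(6.2 − 0) = 60.822 kPa.
Initial effective stress: σ'_0 = σ_v − u = 109.9 − 60.822 = 49.078 kPa.
Stress increase at mid-clay by the 2:1 spreading method:
Δσ = qBL/((B+z)(L+z)) = 264×1.9×3.4/((1.9+6.2)(3.4+6.2)) = 21.932 kPa
Final effective stress: σ'_f = 49.078 + 21.932 = 71.01 kPa.
σ'_f = 71.01 ≤ σ'_p = 87 kPa, so the clay remains overconsolidated and only the recompression index applies:
S_c = C_r·H/(1+e₀)·log₁₀(σ'_f/σ'_0) = 0.036×5.2/1.87×log₁₀(71.01/49.078)
    = 0.10011 × 0.16043 = 0.01606 m

S_c ≈ 16.1 mm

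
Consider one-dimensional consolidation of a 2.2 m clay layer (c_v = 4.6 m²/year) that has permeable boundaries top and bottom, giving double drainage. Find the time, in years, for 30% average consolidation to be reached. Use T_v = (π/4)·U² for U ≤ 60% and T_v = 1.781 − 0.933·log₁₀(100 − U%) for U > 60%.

Drainage path length: H_d = H/2 = 1.1 m (double drainage).
U ≤ 60%: T_v = (π/4)·U² = (π/4)×0.3² = 0.070686.
t = T_v·H_d²/c_v = 0.070686×1.1²/4.6 = 0.01859 years.

t ≈ 0.0186 years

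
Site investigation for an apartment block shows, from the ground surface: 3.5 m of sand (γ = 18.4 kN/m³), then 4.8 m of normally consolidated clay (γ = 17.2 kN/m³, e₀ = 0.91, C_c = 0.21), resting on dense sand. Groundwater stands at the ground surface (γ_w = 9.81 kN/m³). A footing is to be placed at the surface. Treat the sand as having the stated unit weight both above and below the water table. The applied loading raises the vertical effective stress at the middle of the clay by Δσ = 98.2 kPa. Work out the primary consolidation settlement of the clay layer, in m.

Mid-depth of clay below the ground surface: z = 3.5 + 4.8/2 = 5.9 m.
Total vertical stress at mid-clay: σ_v = 18.4×3.5 + 17.2×2.4 = 105.68 kPa.
Pore pressure: u = 9.81×(5.9 − 0) = 57.879 kPa.
Initial effective stress: σ'_0 = σ_v − u = 105.68 − 57.879 = 47.801 kPa.
Final effective stress: σ'_f = σ'_0 + Δσ = 47.801 + 98.2 = 146 kPa.
Normally consolidated clay, so the full stress increment lies on the virgin compression line:
S_c = C_c·H/(1+e₀)·log₁₀(σ'_f/σ'_0) = 0.21×4.8/(1+0.91)×log₁₀(146/47.801)
    = 0.52775 × 0.48492 = 0.2559 m

S_c ≈ 0.256 m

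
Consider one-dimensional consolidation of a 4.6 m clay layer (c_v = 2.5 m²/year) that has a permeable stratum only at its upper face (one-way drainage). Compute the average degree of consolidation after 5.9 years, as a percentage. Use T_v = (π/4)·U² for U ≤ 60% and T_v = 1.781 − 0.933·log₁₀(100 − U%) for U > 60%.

Drainage path length: H_d = H = 4.6 m (single drainage).
T_v = c_v·t/H_d² = 2.5×5.9/4.6² = 0.69707.
T_v = 0.69707 corresponds to the U > 60% branch:
U = 1 − 10^((1.781 − T_v)/0.933)/100 = 0.8549

U ≈ 85.5 %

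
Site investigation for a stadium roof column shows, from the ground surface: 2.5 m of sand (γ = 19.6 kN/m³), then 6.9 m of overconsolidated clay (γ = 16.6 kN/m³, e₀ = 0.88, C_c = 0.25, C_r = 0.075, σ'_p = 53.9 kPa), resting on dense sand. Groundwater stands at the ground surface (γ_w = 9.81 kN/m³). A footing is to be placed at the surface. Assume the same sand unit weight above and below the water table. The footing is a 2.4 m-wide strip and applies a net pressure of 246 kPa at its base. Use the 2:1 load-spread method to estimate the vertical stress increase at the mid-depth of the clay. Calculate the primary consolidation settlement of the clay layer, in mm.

S_c ≈ 328 mm

Mid-depth of clay below the ground surface: z = 2.5 + 6.9/2 = 5.95 m.
Total vertical stress at mid-clay: σ_v = 19.6×2.5 + 16.6×3.45 = 106.27 kPa.
Pore pressure: u = 9.81×(5.95 − 0) = 58.37 kPa.
Initial effective stress: σ'_0 = σ_v − u = 106.27 − 58.37 = 47.9 kPa.
Stress increase at mid-clay by the 2:1 spreading method:
Δσ = qB/(B+z) = 246×2.4/(2.4+5.95) = 70.707 kPa
Final effective stress: σ'_f = 47.9 + 70.707 = 118.61 kPa.
σ'_f = 118.61 > σ'_p = 53.9 kPa, so the stress path crosses the preconsolidation pressure — recompression up to σ'_p, then virgin compression beyond:
S_c = H/(1+e₀)·[C_r·log₁₀(σ'_p/σ'_0) + C_c·log₁₀(σ'_f/σ'_p)]
    = 6.9/1.88 × [0.075×log₁₀(53.9/47.9) + 0.25×log₁₀(118.61/53.9)]
    = 3.6702 × [0.003844 + 0.085633] = 0.3284 m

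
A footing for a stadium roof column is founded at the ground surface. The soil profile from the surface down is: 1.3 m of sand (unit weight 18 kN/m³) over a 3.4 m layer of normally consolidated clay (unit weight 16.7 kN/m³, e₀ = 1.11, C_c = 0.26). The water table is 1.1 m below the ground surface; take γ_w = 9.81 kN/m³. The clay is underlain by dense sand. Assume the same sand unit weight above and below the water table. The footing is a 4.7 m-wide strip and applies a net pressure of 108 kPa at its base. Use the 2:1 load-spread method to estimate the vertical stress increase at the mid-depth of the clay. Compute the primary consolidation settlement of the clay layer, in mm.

Mid-depth of clay below the ground surface: z = 1.3 + 3.4/2 = 3 m.
Total vertical stress at mid-clay: σ_v = 18×1.3 + 16.7×1.7 = 51.79 kPa.
Pore pressure: u = 9.81×(3 − 1.1) = 18.639 kPa.
Initial effective stress: σ'_0 = σ_v − u = 51.79 − 18.639 = 33.151 kPa.
Stress increase at mid-clay by the 2:1 spreading method:
Δσ = qB/(B+z) = 108×4.7/(4.7+3) = 65.922 kPa
Final effective stress: σ'_f = σ'_0 + Δσ = 33.151 + 65.922 = 99.073 kPa.
Normally consolidated clay, so the full stress increment lies on the virgin compression line:
S_c = C_c·H/(1+e₀)·log₁₀(σ'_f/σ'_0) = 0.26×3.4/(1+1.11)×log₁₀(99.073/33.151)
    = 0.41896 × 0.47546 = 0.1992 m

S_c ≈ 199 mm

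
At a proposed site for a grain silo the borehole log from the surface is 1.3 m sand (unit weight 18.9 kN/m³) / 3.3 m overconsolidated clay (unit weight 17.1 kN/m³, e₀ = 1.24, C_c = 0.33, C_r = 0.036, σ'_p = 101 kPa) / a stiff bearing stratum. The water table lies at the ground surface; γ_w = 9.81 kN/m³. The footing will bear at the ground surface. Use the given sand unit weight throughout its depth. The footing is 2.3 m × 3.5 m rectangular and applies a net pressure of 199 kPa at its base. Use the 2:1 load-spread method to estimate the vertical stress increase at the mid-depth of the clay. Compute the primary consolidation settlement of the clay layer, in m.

Mid-depth of clay below the ground surface: z = 1.3 + 3.3/2 = 2.95 m.
Total vertical stress at mid-clay: σ_v = 18.9×1.3 + 17.1×1.65 = 52.785 kPa.
Pore pressure: u = 9.81×(2.95 − 0) = 28.94 kPa.
Initial effective stress: σ'_0 = σ_v − u = 52.785 − 28.94 = 23.845 kPa.
Stress increase at mid-clay by the 2:1 spreading method:
Δσ = qBL/((B+z)(L+z)) = 199×2.3×3.5/((2.3+2.95)(3.5+2.95)) = 47.307 kPa
Final effective stress: σ'_f = 23.845 + 47.307 = 71.152 kPa.
σ'_f = 71.152 ≤ σ'_p = 101 kPa, so the clay remains overconsolidated and only the recompression index applies:
S_c = C_r·H/(1+e₀)·log₁₀(σ'_f/σ'_0) = 0.036×3.3/2.24×log₁₀(71.152/23.845)
    = 0.053035 × 0.47479 = 0.02518 m

S_c ≈ 0.0252 m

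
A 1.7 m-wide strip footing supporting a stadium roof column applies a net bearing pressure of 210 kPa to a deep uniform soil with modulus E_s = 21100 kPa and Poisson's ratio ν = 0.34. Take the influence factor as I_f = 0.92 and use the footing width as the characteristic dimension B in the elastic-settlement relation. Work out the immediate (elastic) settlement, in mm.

S_e ≈ 13.8 mm

Immediate (elastic) settlement: S_e = q·B·(1−ν²)/E_s · I_f.
S_e = 210 × 1.7 × (1 − 0.34²) / 21100 × 0.92
    = 210 × 1.7 × 0.8844 / 21100 × 0.92
    = 0.01377 m = 13.77 mm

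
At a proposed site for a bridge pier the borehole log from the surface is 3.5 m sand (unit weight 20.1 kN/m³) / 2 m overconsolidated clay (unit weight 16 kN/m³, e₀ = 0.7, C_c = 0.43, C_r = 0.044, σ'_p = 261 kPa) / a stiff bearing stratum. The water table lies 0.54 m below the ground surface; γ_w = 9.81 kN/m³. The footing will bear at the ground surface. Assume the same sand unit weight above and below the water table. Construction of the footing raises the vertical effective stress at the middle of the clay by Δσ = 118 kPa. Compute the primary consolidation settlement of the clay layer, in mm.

Mid-depth of clay below the ground surface: z = 3.5 + 2/2 = 4.5 m.
Total vertical stress at mid-clay: σ_v = 20.1×3.5 + 16×1 = 86.35 kPa.
Pore pressure: u = 9.81×(4.5 − 0.54) = 38.848 kPa.
Initial effective stress: σ'_0 = σ_v − u = 86.35 − 38.848 = 47.502 kPa.
Final effective stress: σ'_f = 47.502 + 118 = 165.5 kPa.
σ'_f = 165.5 ≤ σ'_p = 261 kPa, so the clay remains overconsolidated and only the recompression index applies:
S_c = C_r·H/(1+e₀)·log₁₀(σ'_f/σ'_0) = 0.044×2/1.7×log₁₀(165.5/47.502)
    = 0.051766 × 0.54209 = 0.02806 m

S_c ≈ 28.1 mm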